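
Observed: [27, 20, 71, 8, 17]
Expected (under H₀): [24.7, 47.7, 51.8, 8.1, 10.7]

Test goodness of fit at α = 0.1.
Chi-square goodness of fit test:
H₀: observed counts match expected distribution
H₁: observed counts differ from expected distribution
df = k - 1 = 4
χ² = Σ(O - E)²/E
   = (27 - 24.7)²/24.7 + (20 - 47.7)²/47.7 + (71 - 51.8)²/51.8 + (8 - 8.1)²/8.1 + (17 - 10.7)²/10.7
   = 0.214 + 16.086 + 7.117 + 0.001 + 3.709
   = 27.13
p-value < 0.0001

Since p-value < α = 0.1, we reject H₀.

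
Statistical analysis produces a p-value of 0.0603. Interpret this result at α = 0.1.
Since p = 0.0603 < α = 0.1, reject H₀.
There is sufficient evidence to reject the null hypothesis; the result is statistically significant at the 0.1 level.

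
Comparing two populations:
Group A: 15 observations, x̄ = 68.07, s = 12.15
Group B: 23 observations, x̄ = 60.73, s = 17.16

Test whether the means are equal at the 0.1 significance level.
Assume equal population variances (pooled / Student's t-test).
Student's two-sample t-test (equal variances):
H₀: μ₁ = μ₂
H₁: μ₁ ≠ μ₂
df = n₁ + n₂ - 2 = 36
Pooled variance s_p² = [(n₁-1)s₁² + (n₂-1)s₂²] / (n₁ + n₂ - 2) = [(14)(12.15²) + (22)(17.16²)] / 36 = 237.3600
SE = √(s_p²(1/n₁ + 1/n₂)) = √(237.3600 × (1/15 + 1/23)) = 5.1131
t = (x̄₁ - x̄₂) / SE = (68.07 - 60.73) / 5.1131 = 7.34 / 5.1131 = 1.436
p-value = 0.1598

Since p-value > α = 0.1, we fail to reject H₀.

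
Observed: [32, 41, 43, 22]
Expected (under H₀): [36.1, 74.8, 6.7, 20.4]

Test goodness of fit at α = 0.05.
Chi-square goodness of fit test:
H₀: observed counts match expected distribution
H₁: observed counts differ from expected distribution
df = k - 1 = 3
χ² = Σ(O - E)²/E
   = (32 - 36.1)²/36.1 + (41 - 74.8)²/74.8 + (43 - 6.7)²/6.7 + (22 - 20.4)²/20.4
   = 0.466 + 15.273 + 196.670 + 0.125
   = 212.53
p-value < 0.0001

Since p-value < α = 0.05, we reject H₀.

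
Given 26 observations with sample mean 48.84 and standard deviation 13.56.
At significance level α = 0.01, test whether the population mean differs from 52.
One-sample t-test:
H₀: μ = 52
H₁: μ ≠ 52
df = n - 1 = 25
t = (x̄ - μ₀) / (s/√n) = (48.84 - 52) / (13.56/√26) = -1.188
p-value = 0.2459

Since p-value > α = 0.01, we fail to reject H₀.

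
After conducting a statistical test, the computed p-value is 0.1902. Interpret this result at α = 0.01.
Since p = 0.1902 > α = 0.01, fail to reject H₀.
There is insufficient evidence to reject the null hypothesis; the result is not statistically significant at the 0.01 level.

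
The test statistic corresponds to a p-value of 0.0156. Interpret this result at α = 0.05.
Since p = 0.0156 < α = 0.05, reject H₀.
There is sufficient evidence to reject the null hypothesis; the result is statistically significant at the 0.05 level.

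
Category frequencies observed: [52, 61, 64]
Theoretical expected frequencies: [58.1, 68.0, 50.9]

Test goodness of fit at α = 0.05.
Chi-square goodness of fit test:
H₀: observed counts match expected distribution
H₁: observed counts differ from expected distribution
df = k - 1 = 2
χ² = Σ(O - E)²/E
   = (52 - 58.1)²/58.1 + (61 - 68.0)²/68.0 + (64 - 50.9)²/50.9
   = 0.640 + 0.721 + 3.372
   = 4.73
p-value = 0.0938

Since p-value > α = 0.05, we fail to reject H₀.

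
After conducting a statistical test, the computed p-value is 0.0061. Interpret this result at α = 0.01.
Since p = 0.0061 < α = 0.01, reject H₀.
There is sufficient evidence to reject the null hypothesis; the result is statistically significant at the 0.01 level.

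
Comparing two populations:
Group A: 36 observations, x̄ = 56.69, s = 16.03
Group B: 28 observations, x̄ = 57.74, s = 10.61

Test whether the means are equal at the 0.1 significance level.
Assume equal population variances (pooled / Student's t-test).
Student's two-sample t-test (equal variances):
H₀: μ₁ = μ₂
H₁: μ₁ ≠ μ₂
df = n₁ + n₂ - 2 = 62
Pooled variance s_p² = [(n₁-1)s₁² + (n₂-1)s₂²] / (n₁ + n₂ - 2) = [(35)(16.03²) + (27)(10.61²)] / 62 = 194.0819
SE = √(s_p²(1/n₁ + 1/n₂)) = √(194.0819 × (1/36 + 1/28)) = 3.5104
t = (x̄₁ - x̄₂) / SE = (56.69 - 57.74) / 3.5104 = -1.05 / 3.5104 = -0.299
p-value = 0.7659

Since p-value > α = 0.1, we fail to reject H₀.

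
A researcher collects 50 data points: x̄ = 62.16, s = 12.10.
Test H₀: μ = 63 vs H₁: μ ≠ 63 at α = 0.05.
One-sample t-test:
H₀: μ = 63
H₁: μ ≠ 63
df = n - 1 = 49
t = (x̄ - μ₀) / (s/√n) = (62.16 - 63) / (12.10/√50) = -0.491
p-value = 0.6257

Since p-value > α = 0.05, we fail to reject H₀.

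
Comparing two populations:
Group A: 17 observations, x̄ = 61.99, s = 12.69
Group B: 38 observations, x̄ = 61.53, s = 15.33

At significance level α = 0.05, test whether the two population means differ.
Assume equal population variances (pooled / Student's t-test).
Student's two-sample t-test (equal variances):
H₀: μ₁ = μ₂
H₁: μ₁ ≠ μ₂
df = n₁ + n₂ - 2 = 53
Pooled variance s_p² = [(n₁-1)s₁² + (n₂-1)s₂²] / (n₁ + n₂ - 2) = [(16)(12.69²) + (37)(15.33²)] / 53 = 212.6775
SE = √(s_p²(1/n₁ + 1/n₂)) = √(212.6775 × (1/17 + 1/38)) = 4.2553
t = (x̄₁ - x̄₂) / SE = (61.99 - 61.53) / 4.2553 = 0.46 / 4.2553 = 0.108
p-value = 0.9143

Since p-value > α = 0.05, we fail to reject H₀.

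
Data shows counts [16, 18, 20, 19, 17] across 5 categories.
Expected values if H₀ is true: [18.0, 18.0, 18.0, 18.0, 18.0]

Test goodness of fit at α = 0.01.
Chi-square goodness of fit test:
H₀: observed counts match expected distribution
H₁: observed counts differ from expected distribution
df = k - 1 = 4
χ² = Σ(O - E)²/E
   = (16 - 18.0)²/18.0 + (18 - 18.0)²/18.0 + (20 - 18.0)²/18.0 + (19 - 18.0)²/18.0 + (17 - 18.0)²/18.0
   = 0.222 + 0.000 + 0.222 + 0.056 + 0.056
   = 0.56
p-value = 0.9679

Since p-value > α = 0.01, we fail to reject H₀.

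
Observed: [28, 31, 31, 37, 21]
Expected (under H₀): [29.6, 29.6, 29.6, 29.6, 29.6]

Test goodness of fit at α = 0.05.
Chi-square goodness of fit test:
H₀: observed counts match expected distribution
H₁: observed counts differ from expected distribution
df = k - 1 = 4
χ² = Σ(O - E)²/E
   = (28 - 29.6)²/29.6 + (31 - 29.6)²/29.6 + (31 - 29.6)²/29.6 + (37 - 29.6)²/29.6 + (21 - 29.6)²/29.6
   = 0.086 + 0.066 + 0.066 + 1.850 + 2.499
   = 4.57
p-value = 0.3346

Since p-value > α = 0.05, we fail to reject H₀.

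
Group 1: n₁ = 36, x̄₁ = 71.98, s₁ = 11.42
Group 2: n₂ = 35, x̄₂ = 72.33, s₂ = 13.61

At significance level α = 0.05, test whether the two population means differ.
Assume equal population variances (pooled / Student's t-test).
Student's two-sample t-test (equal variances):
H₀: μ₁ = μ₂
H₁: μ₁ ≠ μ₂
df = n₁ + n₂ - 2 = 69
Pooled variance s_p² = [(n₁-1)s₁² + (n₂-1)s₂²] / (n₁ + n₂ - 2) = [(35)(11.42²) + (34)(13.61²)] / 69 = 157.4270
SE = √(s_p²(1/n₁ + 1/n₂)) = √(157.4270 × (1/36 + 1/35)) = 2.9784
t = (x̄₁ - x̄₂) / SE = (71.98 - 72.33) / 2.9784 = -0.35 / 2.9784 = -0.118
p-value = 0.9068

Since p-value > α = 0.05, we fail to reject H₀.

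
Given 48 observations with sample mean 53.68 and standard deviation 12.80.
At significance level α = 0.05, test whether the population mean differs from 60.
One-sample t-test:
H₀: μ = 60
H₁: μ ≠ 60
df = n - 1 = 47
t = (x̄ - μ₀) / (s/√n) = (53.68 - 60) / (12.80/√48) = -3.421
p-value = 0.0013

Since p-value < α = 0.05, we reject H₀.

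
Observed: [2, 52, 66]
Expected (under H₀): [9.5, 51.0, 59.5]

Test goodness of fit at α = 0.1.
Chi-square goodness of fit test:
H₀: observed counts match expected distribution
H₁: observed counts differ from expected distribution
df = k - 1 = 2
χ² = Σ(O - E)²/E
   = (2 - 9.5)²/9.5 + (52 - 51.0)²/51.0 + (66 - 59.5)²/59.5
   = 5.921 + 0.020 + 0.710
   = 6.65
p-value = 0.0360

Since p-value < α = 0.1, we reject H₀.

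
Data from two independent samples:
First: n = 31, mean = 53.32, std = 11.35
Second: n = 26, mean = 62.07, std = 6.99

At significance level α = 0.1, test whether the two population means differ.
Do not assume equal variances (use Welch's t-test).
Welch's two-sample t-test:
H₀: μ₁ = μ₂
H₁: μ₁ ≠ μ₂
s₁²/n₁ = 11.35²/31 = 4.1556,  s₂²/n₂ = 6.99²/26 = 1.8792
SE = √(s₁²/n₁ + s₂²/n₂) = √(4.1556 + 1.8792) = 2.4566
df (Welch-Satterthwaite) = (s₁²/n₁ + s₂²/n₂)² / [(s₁²/n₁)²/(n₁-1) + (s₂²/n₂)²/(n₂-1)] ≈ 50.80
t = (x̄₁ - x̄₂) / SE = (53.32 - 62.07) / 2.4566 = -8.75 / 2.4566 = -3.562
p-value = 0.0008

Since p-value < α = 0.1, we reject H₀.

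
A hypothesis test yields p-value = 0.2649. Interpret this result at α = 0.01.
Since p = 0.2649 > α = 0.01, fail to reject H₀.
There is insufficient evidence to reject the null hypothesis; the result is not statistically significant at the 0.01 level.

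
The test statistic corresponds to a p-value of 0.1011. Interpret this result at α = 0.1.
Since p = 0.1011 > α = 0.1, fail to reject H₀.
There is insufficient evidence to reject the null hypothesis; the result is not statistically significant at the 0.1 level.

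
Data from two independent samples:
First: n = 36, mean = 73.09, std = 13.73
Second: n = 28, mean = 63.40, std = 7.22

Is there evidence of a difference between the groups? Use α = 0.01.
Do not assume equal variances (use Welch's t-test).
Welch's two-sample t-test:
H₀: μ₁ = μ₂
H₁: μ₁ ≠ μ₂
s₁²/n₁ = 13.73²/36 = 5.2365,  s₂²/n₂ = 7.22²/28 = 1.8617
SE = √(s₁²/n₁ + s₂²/n₂) = √(5.2365 + 1.8617) = 2.6642
df (Welch-Satterthwaite) = (s₁²/n₁ + s₂²/n₂)² / [(s₁²/n₁)²/(n₁-1) + (s₂²/n₂)²/(n₂-1)] ≈ 55.26
t = (x̄₁ - x̄₂) / SE = (73.09 - 63.40) / 2.6642 = 9.69 / 2.6642 = 3.637
p-value = 0.0006

Since p-value < α = 0.01, we reject H₀.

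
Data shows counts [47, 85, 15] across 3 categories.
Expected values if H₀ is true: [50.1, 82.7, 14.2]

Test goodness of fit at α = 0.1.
Chi-square goodness of fit test:
H₀: observed counts match expected distribution
H₁: observed counts differ from expected distribution
df = k - 1 = 2
χ² = Σ(O - E)²/E
   = (47 - 50.1)²/50.1 + (85 - 82.7)²/82.7 + (15 - 14.2)²/14.2
   = 0.192 + 0.064 + 0.045
   = 0.30
p-value = 0.8603

Since p-value > α = 0.1, we fail to reject H₀.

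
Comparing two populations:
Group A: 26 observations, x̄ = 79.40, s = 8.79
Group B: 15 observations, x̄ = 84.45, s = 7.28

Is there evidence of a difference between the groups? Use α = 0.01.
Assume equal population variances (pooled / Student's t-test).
Student's two-sample t-test (equal variances):
H₀: μ₁ = μ₂
H₁: μ₁ ≠ μ₂
df = n₁ + n₂ - 2 = 39
Pooled variance s_p² = [(n₁-1)s₁² + (n₂-1)s₂²] / (n₁ + n₂ - 2) = [(25)(8.79²) + (14)(7.28²)] / 39 = 68.5533
SE = √(s_p²(1/n₁ + 1/n₂)) = √(68.5533 × (1/26 + 1/15)) = 2.6846
t = (x̄₁ - x̄₂) / SE = (79.40 - 84.45) / 2.6846 = -5.05 / 2.6846 = -1.881
p-value = 0.0674

Since p-value > α = 0.01, we fail to reject H₀.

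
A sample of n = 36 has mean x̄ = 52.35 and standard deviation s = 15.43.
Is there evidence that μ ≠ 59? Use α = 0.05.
One-sample t-test:
H₀: μ = 59
H₁: μ ≠ 59
df = n - 1 = 35
t = (x̄ - μ₀) / (s/√n) = (52.35 - 59) / (15.43/√36) = -2.586
p-value = 0.0140

Since p-value < α = 0.05, we reject H₀.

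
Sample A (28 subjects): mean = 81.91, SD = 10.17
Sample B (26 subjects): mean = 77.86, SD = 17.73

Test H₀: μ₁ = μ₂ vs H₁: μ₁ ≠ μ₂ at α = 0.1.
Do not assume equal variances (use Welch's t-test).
Welch's two-sample t-test:
H₀: μ₁ = μ₂
H₁: μ₁ ≠ μ₂
s₁²/n₁ = 10.17²/28 = 3.6939,  s₂²/n₂ = 17.73²/26 = 12.0905
SE = √(s₁²/n₁ + s₂²/n₂) = √(3.6939 + 12.0905) = 3.9730
df (Welch-Satterthwaite) = (s₁²/n₁ + s₂²/n₂)² / [(s₁²/n₁)²/(n₁-1) + (s₂²/n₂)²/(n₂-1)] ≈ 39.22
t = (x̄₁ - x̄₂) / SE = (81.91 - 77.86) / 3.9730 = 4.05 / 3.9730 = 1.019
p-value = 0.3143

Since p-value > α = 0.1, we fail to reject H₀.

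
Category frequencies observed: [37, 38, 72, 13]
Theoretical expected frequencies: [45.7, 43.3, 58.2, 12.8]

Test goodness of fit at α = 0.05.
Chi-square goodness of fit test:
H₀: observed counts match expected distribution
H₁: observed counts differ from expected distribution
df = k - 1 = 3
χ² = Σ(O - E)²/E
   = (37 - 45.7)²/45.7 + (38 - 43.3)²/43.3 + (72 - 58.2)²/58.2 + (13 - 12.8)²/12.8
   = 1.656 + 0.649 + 3.272 + 0.003
   = 5.58
p-value = 0.1339

Since p-value > α = 0.05, we fail to reject H₀.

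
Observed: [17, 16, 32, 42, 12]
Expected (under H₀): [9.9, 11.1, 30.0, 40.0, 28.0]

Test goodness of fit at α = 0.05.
Chi-square goodness of fit test:
H₀: observed counts match expected distribution
H₁: observed counts differ from expected distribution
df = k - 1 = 4
χ² = Σ(O - E)²/E
   = (17 - 9.9)²/9.9 + (16 - 11.1)²/11.1 + (32 - 30.0)²/30.0 + (42 - 40.0)²/40.0 + (12 - 28.0)²/28.0
   = 5.092 + 2.163 + 0.133 + 0.100 + 9.143
   = 16.63
p-value = 0.0023

Since p-value < α = 0.05, we reject H₀.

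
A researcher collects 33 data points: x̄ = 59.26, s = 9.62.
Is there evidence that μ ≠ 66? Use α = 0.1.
One-sample t-test:
H₀: μ = 66
H₁: μ ≠ 66
df = n - 1 = 32
t = (x̄ - μ₀) / (s/√n) = (59.26 - 66) / (9.62/√33) = -4.025
p-value = 0.0003

Since p-value < α = 0.1, we reject H₀.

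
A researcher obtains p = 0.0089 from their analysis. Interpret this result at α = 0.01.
Since p = 0.0089 < α = 0.01, reject H₀.
There is sufficient evidence to reject the null hypothesis; the result is statistically significant at the 0.01 level.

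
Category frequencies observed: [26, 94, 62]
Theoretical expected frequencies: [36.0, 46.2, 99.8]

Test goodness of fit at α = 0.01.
Chi-square goodness of fit test:
H₀: observed counts match expected distribution
H₁: observed counts differ from expected distribution
df = k - 1 = 2
χ² = Σ(O - E)²/E
   = (26 - 36.0)²/36.0 + (94 - 46.2)²/46.2 + (62 - 99.8)²/99.8
   = 2.778 + 49.455 + 14.317
   = 66.55
p-value < 0.0001

Since p-value < α = 0.01, we reject H₀.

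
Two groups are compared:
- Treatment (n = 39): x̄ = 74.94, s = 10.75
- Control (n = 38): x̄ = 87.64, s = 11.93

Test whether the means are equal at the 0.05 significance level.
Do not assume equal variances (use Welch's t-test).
Welch's two-sample t-test:
H₀: μ₁ = μ₂
H₁: μ₁ ≠ μ₂
s₁²/n₁ = 10.75²/39 = 2.9631,  s₂²/n₂ = 11.93²/38 = 3.7454
SE = √(s₁²/n₁ + s₂²/n₂) = √(2.9631 + 3.7454) = 2.5901
df (Welch-Satterthwaite) = (s₁²/n₁ + s₂²/n₂)² / [(s₁²/n₁)²/(n₁-1) + (s₂²/n₂)²/(n₂-1)] ≈ 73.75
t = (x̄₁ - x̄₂) / SE = (74.94 - 87.64) / 2.5901 = -12.70 / 2.5901 = -4.903
p-value < 0.0001

Since p-value < α = 0.05, we reject H₀.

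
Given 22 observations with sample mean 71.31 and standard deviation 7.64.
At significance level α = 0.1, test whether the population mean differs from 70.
One-sample t-test:
H₀: μ = 70
H₁: μ ≠ 70
df = n - 1 = 21
t = (x̄ - μ₀) / (s/√n) = (71.31 - 70) / (7.64/√22) = 0.804
p-value = 0.4303

Since p-value > α = 0.1, we fail to reject H₀.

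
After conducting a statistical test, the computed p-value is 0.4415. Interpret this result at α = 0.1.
Since p = 0.4415 > α = 0.1, fail to reject H₀.
There is insufficient evidence to reject the null hypothesis; the result is not statistically significant at the 0.1 level.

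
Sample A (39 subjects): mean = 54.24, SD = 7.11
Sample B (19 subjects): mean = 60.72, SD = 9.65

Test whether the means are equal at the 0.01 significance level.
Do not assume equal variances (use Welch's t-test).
Welch's two-sample t-test:
H₀: μ₁ = μ₂
H₁: μ₁ ≠ μ₂
s₁²/n₁ = 7.11²/39 = 1.2962,  s₂²/n₂ = 9.65²/19 = 4.9012
SE = √(s₁²/n₁ + s₂²/n₂) = √(1.2962 + 4.9012) = 2.4895
df (Welch-Satterthwaite) = (s₁²/n₁ + s₂²/n₂)² / [(s₁²/n₁)²/(n₁-1) + (s₂²/n₂)²/(n₂-1)] ≈ 27.86
t = (x̄₁ - x̄₂) / SE = (54.24 - 60.72) / 2.4895 = -6.48 / 2.4895 = -2.603
p-value = 0.0146

Since p-value > α = 0.01, we fail to reject H₀.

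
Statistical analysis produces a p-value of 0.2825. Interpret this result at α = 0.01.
Since p = 0.2825 > α = 0.01, fail to reject H₀.
There is insufficient evidence to reject the null hypothesis; the result is not statistically significant at the 0.01 level.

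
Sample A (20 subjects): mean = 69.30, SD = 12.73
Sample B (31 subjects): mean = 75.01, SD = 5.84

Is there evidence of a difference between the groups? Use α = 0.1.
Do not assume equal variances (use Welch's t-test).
Welch's two-sample t-test:
H₀: μ₁ = μ₂
H₁: μ₁ ≠ μ₂
s₁²/n₁ = 12.73²/20 = 8.1026,  s₂²/n₂ = 5.84²/31 = 1.1002
SE = √(s₁²/n₁ + s₂²/n₂) = √(8.1026 + 1.1002) = 3.0336
df (Welch-Satterthwaite) = (s₁²/n₁ + s₂²/n₂)² / [(s₁²/n₁)²/(n₁-1) + (s₂²/n₂)²/(n₂-1)] ≈ 24.23
t = (x̄₁ - x̄₂) / SE = (69.30 - 75.01) / 3.0336 = -5.71 / 3.0336 = -1.882
p-value = 0.0719

Since p-value < α = 0.1, we reject H₀.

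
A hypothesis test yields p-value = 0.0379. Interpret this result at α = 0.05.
Since p = 0.0379 < α = 0.05, reject H₀.
There is sufficient evidence to reject the null hypothesis; the result is statistically significant at the 0.05 level.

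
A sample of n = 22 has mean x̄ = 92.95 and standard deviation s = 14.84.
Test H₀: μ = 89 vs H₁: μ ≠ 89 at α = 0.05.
One-sample t-test:
H₀: μ = 89
H₁: μ ≠ 89
df = n - 1 = 21
t = (x̄ - μ₀) / (s/√n) = (92.95 - 89) / (14.84/√22) = 1.248
p-value = 0.2256

Since p-value > α = 0.05, we fail to reject H₀.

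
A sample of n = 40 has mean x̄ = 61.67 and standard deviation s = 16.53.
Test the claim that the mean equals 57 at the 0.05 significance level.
One-sample t-test:
H₀: μ = 57
H₁: μ ≠ 57
df = n - 1 = 39
t = (x̄ - μ₀) / (s/√n) = (61.67 - 57) / (16.53/√40) = 1.787
p-value = 0.0817

Since p-value > α = 0.05, we fail to reject H₀.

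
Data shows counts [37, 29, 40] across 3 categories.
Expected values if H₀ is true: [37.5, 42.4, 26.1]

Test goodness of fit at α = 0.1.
Chi-square goodness of fit test:
H₀: observed counts match expected distribution
H₁: observed counts differ from expected distribution
df = k - 1 = 2
χ² = Σ(O - E)²/E
   = (37 - 37.5)²/37.5 + (29 - 42.4)²/42.4 + (40 - 26.1)²/26.1
   = 0.007 + 4.235 + 7.403
   = 11.64
p-value = 0.0030

Since p-value < α = 0.1, we reject H₀.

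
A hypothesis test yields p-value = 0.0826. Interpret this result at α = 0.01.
Since p = 0.0826 > α = 0.01, fail to reject H₀.
There is insufficient evidence to reject the null hypothesis; the result is not statistically significant at the 0.01 level.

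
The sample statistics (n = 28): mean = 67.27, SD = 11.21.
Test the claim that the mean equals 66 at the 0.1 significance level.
One-sample t-test:
H₀: μ = 66
H₁: μ ≠ 66
df = n - 1 = 27
t = (x̄ - μ₀) / (s/√n) = (67.27 - 66) / (11.21/√28) = 0.599
p-value = 0.5538

Since p-value > α = 0.1, we fail to reject H₀.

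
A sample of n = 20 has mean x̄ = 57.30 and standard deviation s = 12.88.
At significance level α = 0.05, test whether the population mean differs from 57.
One-sample t-test:
H₀: μ = 57
H₁: μ ≠ 57
df = n - 1 = 19
t = (x̄ - μ₀) / (s/√n) = (57.30 - 57) / (12.88/√20) = 0.104
p-value = 0.9181

Since p-value > α = 0.05, we fail to reject H₀.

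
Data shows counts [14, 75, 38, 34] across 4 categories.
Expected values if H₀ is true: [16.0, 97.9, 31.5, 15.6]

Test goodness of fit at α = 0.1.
Chi-square goodness of fit test:
H₀: observed counts match expected distribution
H₁: observed counts differ from expected distribution
df = k - 1 = 3
χ² = Σ(O - E)²/E
   = (14 - 16.0)²/16.0 + (75 - 97.9)²/97.9 + (38 - 31.5)²/31.5 + (34 - 15.6)²/15.6
   = 0.250 + 5.357 + 1.341 + 21.703
   = 28.65
p-value < 0.0001

Since p-value < α = 0.1, we reject H₀.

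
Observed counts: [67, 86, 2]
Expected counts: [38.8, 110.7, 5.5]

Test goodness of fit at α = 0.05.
Chi-square goodness of fit test:
H₀: observed counts match expected distribution
H₁: observed counts differ from expected distribution
df = k - 1 = 2
χ² = Σ(O - E)²/E
   = (67 - 38.8)²/38.8 + (86 - 110.7)²/110.7 + (2 - 5.5)²/5.5
   = 20.496 + 5.511 + 2.227
   = 28.23
p-value < 0.0001

Since p-value < α = 0.05, we reject H₀.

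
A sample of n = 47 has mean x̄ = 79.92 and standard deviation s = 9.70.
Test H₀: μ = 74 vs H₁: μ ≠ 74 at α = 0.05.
One-sample t-test:
H₀: μ = 74
H₁: μ ≠ 74
df = n - 1 = 46
t = (x̄ - μ₀) / (s/√n) = (79.92 - 74) / (9.70/√47) = 4.184
p-value = 0.0001

Since p-value < α = 0.05, we reject H₀.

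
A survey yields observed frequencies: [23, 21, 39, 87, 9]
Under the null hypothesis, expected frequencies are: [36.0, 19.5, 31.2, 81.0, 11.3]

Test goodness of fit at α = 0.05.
Chi-square goodness of fit test:
H₀: observed counts match expected distribution
H₁: observed counts differ from expected distribution
df = k - 1 = 4
χ² = Σ(O - E)²/E
   = (23 - 36.0)²/36.0 + (21 - 19.5)²/19.5 + (39 - 31.2)²/31.2 + (87 - 81.0)²/81.0 + (9 - 11.3)²/11.3
   = 4.694 + 0.115 + 1.950 + 0.444 + 0.468
   = 7.67
p-value = 0.1043

Since p-value > α = 0.05, we fail to reject H₀.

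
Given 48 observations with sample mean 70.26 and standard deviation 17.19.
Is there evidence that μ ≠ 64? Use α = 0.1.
One-sample t-test:
H₀: μ = 64
H₁: μ ≠ 64
df = n - 1 = 47
t = (x̄ - μ₀) / (s/√n) = (70.26 - 64) / (17.19/√48) = 2.523
p-value = 0.0151

Since p-value < α = 0.1, we reject H₀.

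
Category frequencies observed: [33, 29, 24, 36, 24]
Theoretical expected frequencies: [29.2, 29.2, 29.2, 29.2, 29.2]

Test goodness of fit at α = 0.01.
Chi-square goodness of fit test:
H₀: observed counts match expected distribution
H₁: observed counts differ from expected distribution
df = k - 1 = 4
χ² = Σ(O - E)²/E
   = (33 - 29.2)²/29.2 + (29 - 29.2)²/29.2 + (24 - 29.2)²/29.2 + (36 - 29.2)²/29.2 + (24 - 29.2)²/29.2
   = 0.495 + 0.001 + 0.926 + 1.584 + 0.926
   = 3.93
p-value = 0.4154

Since p-value > α = 0.01, we fail to reject H₀.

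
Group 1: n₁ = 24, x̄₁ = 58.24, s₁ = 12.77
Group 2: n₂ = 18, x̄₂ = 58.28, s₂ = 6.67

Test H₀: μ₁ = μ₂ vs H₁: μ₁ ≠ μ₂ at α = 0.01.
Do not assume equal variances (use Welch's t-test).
Welch's two-sample t-test:
H₀: μ₁ = μ₂
H₁: μ₁ ≠ μ₂
s₁²/n₁ = 12.77²/24 = 6.7947,  s₂²/n₂ = 6.67²/18 = 2.4716
SE = √(s₁²/n₁ + s₂²/n₂) = √(6.7947 + 2.4716) = 3.0441
df (Welch-Satterthwaite) = (s₁²/n₁ + s₂²/n₂)² / [(s₁²/n₁)²/(n₁-1) + (s₂²/n₂)²/(n₂-1)] ≈ 36.28
t = (x̄₁ - x̄₂) / SE = (58.24 - 58.28) / 3.0441 = -0.04 / 3.0441 = -0.013
p-value = 0.9896

Since p-value > α = 0.01, we fail to reject H₀.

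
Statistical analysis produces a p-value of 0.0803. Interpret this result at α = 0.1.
Since p = 0.0803 < α = 0.1, reject H₀.
There is sufficient evidence to reject the null hypothesis; the result is statistically significant at the 0.1 level.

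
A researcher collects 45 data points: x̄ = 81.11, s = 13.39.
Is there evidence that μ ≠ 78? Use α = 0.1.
One-sample t-test:
H₀: μ = 78
H₁: μ ≠ 78
df = n - 1 = 44
t = (x̄ - μ₀) / (s/√n) = (81.11 - 78) / (13.39/√45) = 1.558
p-value = 0.1264

Since p-value > α = 0.1, we fail to reject H₀.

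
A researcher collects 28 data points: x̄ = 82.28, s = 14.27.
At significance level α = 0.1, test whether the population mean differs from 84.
One-sample t-test:
H₀: μ = 84
H₁: μ ≠ 84
df = n - 1 = 27
t = (x̄ - μ₀) / (s/√n) = (82.28 - 84) / (14.27/√28) = -0.638
p-value = 0.5290

Since p-value > α = 0.1, we fail to reject H₀.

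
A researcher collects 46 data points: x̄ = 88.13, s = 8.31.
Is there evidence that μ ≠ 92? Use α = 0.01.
One-sample t-test:
H₀: μ = 92
H₁: μ ≠ 92
df = n - 1 = 45
t = (x̄ - μ₀) / (s/√n) = (88.13 - 92) / (8.31/√46) = -3.159
p-value = 0.0028

Since p-value < α = 0.01, we reject H₀.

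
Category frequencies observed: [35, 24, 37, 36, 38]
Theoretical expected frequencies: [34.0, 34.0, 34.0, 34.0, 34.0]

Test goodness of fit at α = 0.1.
Chi-square goodness of fit test:
H₀: observed counts match expected distribution
H₁: observed counts differ from expected distribution
df = k - 1 = 4
χ² = Σ(O - E)²/E
   = (35 - 34.0)²/34.0 + (24 - 34.0)²/34.0 + (37 - 34.0)²/34.0 + (36 - 34.0)²/34.0 + (38 - 34.0)²/34.0
   = 0.029 + 2.941 + 0.265 + 0.118 + 0.471
   = 3.82
p-value = 0.4304

Since p-value > α = 0.1, we fail to reject H₀.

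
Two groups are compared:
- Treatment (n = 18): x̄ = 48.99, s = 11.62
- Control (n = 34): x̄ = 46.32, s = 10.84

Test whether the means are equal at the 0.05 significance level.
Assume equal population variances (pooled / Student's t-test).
Student's two-sample t-test (equal variances):
H₀: μ₁ = μ₂
H₁: μ₁ ≠ μ₂
df = n₁ + n₂ - 2 = 50
Pooled variance s_p² = [(n₁-1)s₁² + (n₂-1)s₂²] / (n₁ + n₂ - 2) = [(17)(11.62²) + (33)(10.84²)] / 50 = 123.4620
SE = √(s_p²(1/n₁ + 1/n₂)) = √(123.4620 × (1/18 + 1/34)) = 3.2389
t = (x̄₁ - x̄₂) / SE = (48.99 - 46.32) / 3.2389 = 2.67 / 3.2389 = 0.824
p-value = 0.4136

Since p-value > α = 0.05, we fail to reject H₀.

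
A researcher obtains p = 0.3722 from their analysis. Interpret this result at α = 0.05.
Since p = 0.3722 > α = 0.05, fail to reject H₀.
There is insufficient evidence to reject the null hypothesis; the result is not statistically significant at the 0.05 level.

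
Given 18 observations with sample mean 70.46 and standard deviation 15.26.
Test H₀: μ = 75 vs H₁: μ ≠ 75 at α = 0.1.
One-sample t-test:
H₀: μ = 75
H₁: μ ≠ 75
df = n - 1 = 17
t = (x̄ - μ₀) / (s/√n) = (70.46 - 75) / (15.26/√18) = -1.262
p-value = 0.2239

Since p-value > α = 0.1, we fail to reject H₀.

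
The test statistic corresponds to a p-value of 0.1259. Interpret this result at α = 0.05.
Since p = 0.1259 > α = 0.05, fail to reject H₀.
There is insufficient evidence to reject the null hypothesis; the result is not statistically significant at the 0.05 level.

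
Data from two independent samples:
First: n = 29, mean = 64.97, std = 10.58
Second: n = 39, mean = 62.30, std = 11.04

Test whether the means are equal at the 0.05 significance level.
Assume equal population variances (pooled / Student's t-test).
Student's two-sample t-test (equal variances):
H₀: μ₁ = μ₂
H₁: μ₁ ≠ μ₂
df = n₁ + n₂ - 2 = 66
Pooled variance s_p² = [(n₁-1)s₁² + (n₂-1)s₂²] / (n₁ + n₂ - 2) = [(28)(10.58²) + (38)(11.04²)] / 66 = 117.6624
SE = √(s_p²(1/n₁ + 1/n₂)) = √(117.6624 × (1/29 + 1/39)) = 2.6598
t = (x̄₁ - x̄₂) / SE = (64.97 - 62.30) / 2.6598 = 2.67 / 2.6598 = 1.004
p-value = 0.3191

Since p-value > α = 0.05, we fail to reject H₀.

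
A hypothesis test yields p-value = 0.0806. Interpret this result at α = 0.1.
Since p = 0.0806 < α = 0.1, reject H₀.
There is sufficient evidence to reject the null hypothesis; the result is statistically significant at the 0.1 level.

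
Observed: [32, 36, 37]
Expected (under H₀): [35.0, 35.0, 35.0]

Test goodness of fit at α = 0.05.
Chi-square goodness of fit test:
H₀: observed counts match expected distribution
H₁: observed counts differ from expected distribution
df = k - 1 = 2
χ² = Σ(O - E)²/E
   = (32 - 35.0)²/35.0 + (36 - 35.0)²/35.0 + (37 - 35.0)²/35.0
   = 0.257 + 0.029 + 0.114
   = 0.40
p-value = 0.8187

Since p-value > α = 0.05, we fail to reject H₀.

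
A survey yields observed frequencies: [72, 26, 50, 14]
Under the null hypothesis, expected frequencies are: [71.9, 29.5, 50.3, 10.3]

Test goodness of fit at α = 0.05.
Chi-square goodness of fit test:
H₀: observed counts match expected distribution
H₁: observed counts differ from expected distribution
df = k - 1 = 3
χ² = Σ(O - E)²/E
   = (72 - 71.9)²/71.9 + (26 - 29.5)²/29.5 + (50 - 50.3)²/50.3 + (14 - 10.3)²/10.3
   = 0.000 + 0.415 + 0.002 + 1.329
   = 1.75
p-value = 0.6267

Since p-value > α = 0.05, we fail to reject H₀.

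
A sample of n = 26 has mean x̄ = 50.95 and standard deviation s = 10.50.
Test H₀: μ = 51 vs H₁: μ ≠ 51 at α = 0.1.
One-sample t-test:
H₀: μ = 51
H₁: μ ≠ 51
df = n - 1 = 25
t = (x̄ - μ₀) / (s/√n) = (50.95 - 51) / (10.50/√26) = -0.024
p-value = 0.9808

Since p-value > α = 0.1, we fail to reject H₀.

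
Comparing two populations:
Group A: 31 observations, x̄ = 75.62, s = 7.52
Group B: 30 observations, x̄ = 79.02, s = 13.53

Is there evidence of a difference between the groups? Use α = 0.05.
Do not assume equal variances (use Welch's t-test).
Welch's two-sample t-test:
H₀: μ₁ = μ₂
H₁: μ₁ ≠ μ₂
s₁²/n₁ = 7.52²/31 = 1.8242,  s₂²/n₂ = 13.53²/30 = 6.1020
SE = √(s₁²/n₁ + s₂²/n₂) = √(1.8242 + 6.1020) = 2.8154
df (Welch-Satterthwaite) = (s₁²/n₁ + s₂²/n₂)² / [(s₁²/n₁)²/(n₁-1) + (s₂²/n₂)²/(n₂-1)] ≈ 45.04
t = (x̄₁ - x̄₂) / SE = (75.62 - 79.02) / 2.8154 = -3.40 / 2.8154 = -1.208
p-value = 0.2335

Since p-value > α = 0.05, we fail to reject H₀.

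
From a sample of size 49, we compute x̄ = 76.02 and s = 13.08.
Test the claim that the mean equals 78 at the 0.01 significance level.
One-sample t-test:
H₀: μ = 78
H₁: μ ≠ 78
df = n - 1 = 48
t = (x̄ - μ₀) / (s/√n) = (76.02 - 78) / (13.08/√49) = -1.060
p-value = 0.2946

Since p-value > α = 0.01, we fail to reject H₀.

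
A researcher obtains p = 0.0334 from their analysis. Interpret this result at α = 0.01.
Since p = 0.0334 > α = 0.01, fail to reject H₀.
There is insufficient evidence to reject the null hypothesis; the result is not statistically significant at the 0.01 level.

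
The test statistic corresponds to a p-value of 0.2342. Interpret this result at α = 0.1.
Since p = 0.2342 > α = 0.1, fail to reject H₀.
There is insufficient evidence to reject the null hypothesis; the result is not statistically significant at the 0.1 level.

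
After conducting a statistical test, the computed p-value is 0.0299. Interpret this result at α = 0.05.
Since p = 0.0299 < α = 0.05, reject H₀.
There is sufficient evidence to reject the null hypothesis; the result is statistically significant at the 0.05 level.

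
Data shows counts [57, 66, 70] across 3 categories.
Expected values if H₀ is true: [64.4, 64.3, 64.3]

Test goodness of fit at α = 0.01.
Chi-square goodness of fit test:
H₀: observed counts match expected distribution
H₁: observed counts differ from expected distribution
df = k - 1 = 2
χ² = Σ(O - E)²/E
   = (57 - 64.4)²/64.4 + (66 - 64.3)²/64.3 + (70 - 64.3)²/64.3
   = 0.850 + 0.045 + 0.505
   = 1.40
p-value = 0.4965

Since p-value > α = 0.01, we fail to reject H₀.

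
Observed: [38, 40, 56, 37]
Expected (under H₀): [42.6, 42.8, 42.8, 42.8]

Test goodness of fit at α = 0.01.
Chi-square goodness of fit test:
H₀: observed counts match expected distribution
H₁: observed counts differ from expected distribution
df = k - 1 = 3
χ² = Σ(O - E)²/E
   = (38 - 42.6)²/42.6 + (40 - 42.8)²/42.8 + (56 - 42.8)²/42.8 + (37 - 42.8)²/42.8
   = 0.497 + 0.183 + 4.071 + 0.786
   = 5.54
p-value = 0.1364

Since p-value > α = 0.01, we fail to reject H₀.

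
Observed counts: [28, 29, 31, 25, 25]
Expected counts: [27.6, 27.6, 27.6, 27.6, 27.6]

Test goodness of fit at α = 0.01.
Chi-square goodness of fit test:
H₀: observed counts match expected distribution
H₁: observed counts differ from expected distribution
df = k - 1 = 4
χ² = Σ(O - E)²/E
   = (28 - 27.6)²/27.6 + (29 - 27.6)²/27.6 + (31 - 27.6)²/27.6 + (25 - 27.6)²/27.6 + (25 - 27.6)²/27.6
   = 0.006 + 0.071 + 0.419 + 0.245 + 0.245
   = 0.99
p-value = 0.9120

Since p-value > α = 0.01, we fail to reject H₀.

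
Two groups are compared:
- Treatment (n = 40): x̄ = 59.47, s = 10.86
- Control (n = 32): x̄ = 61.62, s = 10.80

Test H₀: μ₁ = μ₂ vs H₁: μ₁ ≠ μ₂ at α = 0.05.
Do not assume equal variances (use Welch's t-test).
Welch's two-sample t-test:
H₀: μ₁ = μ₂
H₁: μ₁ ≠ μ₂
s₁²/n₁ = 10.86²/40 = 2.9485,  s₂²/n₂ = 10.80²/32 = 3.6450
SE = √(s₁²/n₁ + s₂²/n₂) = √(2.9485 + 3.6450) = 2.5678
df (Welch-Satterthwaite) = (s₁²/n₁ + s₂²/n₂)² / [(s₁²/n₁)²/(n₁-1) + (s₂²/n₂)²/(n₂-1)] ≈ 66.73
t = (x̄₁ - x̄₂) / SE = (59.47 - 61.62) / 2.5678 = -2.15 / 2.5678 = -0.837
p-value = 0.4054

Since p-value > α = 0.05, we fail to reject H₀.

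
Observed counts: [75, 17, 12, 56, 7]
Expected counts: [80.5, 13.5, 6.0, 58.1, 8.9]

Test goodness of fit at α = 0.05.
Chi-square goodness of fit test:
H₀: observed counts match expected distribution
H₁: observed counts differ from expected distribution
df = k - 1 = 4
χ² = Σ(O - E)²/E
   = (75 - 80.5)²/80.5 + (17 - 13.5)²/13.5 + (12 - 6.0)²/6.0 + (56 - 58.1)²/58.1 + (7 - 8.9)²/8.9
   = 0.376 + 0.907 + 6.000 + 0.076 + 0.406
   = 7.76
p-value = 0.1006

Since p-value > α = 0.05, we fail to reject H₀.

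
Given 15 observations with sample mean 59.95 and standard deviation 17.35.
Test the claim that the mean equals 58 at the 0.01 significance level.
One-sample t-test:
H₀: μ = 58
H₁: μ ≠ 58
df = n - 1 = 14
t = (x̄ - μ₀) / (s/√n) = (59.95 - 58) / (17.35/√15) = 0.435
p-value = 0.6700

Since p-value > α = 0.01, we fail to reject H₀.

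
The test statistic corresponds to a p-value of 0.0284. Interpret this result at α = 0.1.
Since p = 0.0284 < α = 0.1, reject H₀.
There is sufficient evidence to reject the null hypothesis; the result is statistically significant at the 0.1 level.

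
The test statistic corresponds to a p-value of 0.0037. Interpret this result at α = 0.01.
Since p = 0.0037 < α = 0.01, reject H₀.
There is sufficient evidence to reject the null hypothesis; the result is statistically significant at the 0.01 level.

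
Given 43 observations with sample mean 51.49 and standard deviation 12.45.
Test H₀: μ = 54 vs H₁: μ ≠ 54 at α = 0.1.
One-sample t-test:
H₀: μ = 54
H₁: μ ≠ 54
df = n - 1 = 42
t = (x̄ - μ₀) / (s/√n) = (51.49 - 54) / (12.45/√43) = -1.322
p-value = 0.1933

Since p-value > α = 0.1, we fail to reject H₀.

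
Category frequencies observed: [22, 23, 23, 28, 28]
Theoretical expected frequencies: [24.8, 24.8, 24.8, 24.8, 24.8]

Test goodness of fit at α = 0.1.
Chi-square goodness of fit test:
H₀: observed counts match expected distribution
H₁: observed counts differ from expected distribution
df = k - 1 = 4
χ² = Σ(O - E)²/E
   = (22 - 24.8)²/24.8 + (23 - 24.8)²/24.8 + (23 - 24.8)²/24.8 + (28 - 24.8)²/24.8 + (28 - 24.8)²/24.8
   = 0.316 + 0.131 + 0.131 + 0.413 + 0.413
   = 1.40
p-value = 0.8436

Since p-value > α = 0.1, we fail to reject H₀.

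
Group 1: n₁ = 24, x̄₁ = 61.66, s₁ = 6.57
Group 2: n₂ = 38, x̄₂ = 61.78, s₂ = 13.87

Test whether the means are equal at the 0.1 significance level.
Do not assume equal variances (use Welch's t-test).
Welch's two-sample t-test:
H₀: μ₁ = μ₂
H₁: μ₁ ≠ μ₂
s₁²/n₁ = 6.57²/24 = 1.7985,  s₂²/n₂ = 13.87²/38 = 5.0625
SE = √(s₁²/n₁ + s₂²/n₂) = √(1.7985 + 5.0625) = 2.6194
df (Welch-Satterthwaite) = (s₁²/n₁ + s₂²/n₂)² / [(s₁²/n₁)²/(n₁-1) + (s₂²/n₂)²/(n₂-1)] ≈ 56.49
t = (x̄₁ - x̄₂) / SE = (61.66 - 61.78) / 2.6194 = -0.12 / 2.6194 = -0.046
p-value = 0.9636

Since p-value > α = 0.1, we fail to reject H₀.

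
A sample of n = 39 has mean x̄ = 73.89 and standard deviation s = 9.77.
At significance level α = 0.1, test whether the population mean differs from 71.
One-sample t-test:
H₀: μ = 71
H₁: μ ≠ 71
df = n - 1 = 38
t = (x̄ - μ₀) / (s/√n) = (73.89 - 71) / (9.77/√39) = 1.847
p-value = 0.0725

Since p-value < α = 0.1, we reject H₀.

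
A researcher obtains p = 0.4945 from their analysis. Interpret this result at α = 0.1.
Since p = 0.4945 > α = 0.1, fail to reject H₀.
There is insufficient evidence to reject the null hypothesis; the result is not statistically significant at the 0.1 level.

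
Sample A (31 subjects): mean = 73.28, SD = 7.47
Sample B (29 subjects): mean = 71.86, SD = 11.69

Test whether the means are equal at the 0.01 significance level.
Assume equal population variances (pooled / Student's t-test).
Student's two-sample t-test (equal variances):
H₀: μ₁ = μ₂
H₁: μ₁ ≠ μ₂
df = n₁ + n₂ - 2 = 58
Pooled variance s_p² = [(n₁-1)s₁² + (n₂-1)s₂²] / (n₁ + n₂ - 2) = [(30)(7.47²) + (28)(11.69²)] / 58 = 94.8344
SE = √(s_p²(1/n₁ + 1/n₂)) = √(94.8344 × (1/31 + 1/29)) = 2.5158
t = (x̄₁ - x̄₂) / SE = (73.28 - 71.86) / 2.5158 = 1.42 / 2.5158 = 0.564
p-value = 0.5746

Since p-value > α = 0.01, we fail to reject H₀.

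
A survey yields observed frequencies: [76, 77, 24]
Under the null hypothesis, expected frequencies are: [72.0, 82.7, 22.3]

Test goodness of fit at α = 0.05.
Chi-square goodness of fit test:
H₀: observed counts match expected distribution
H₁: observed counts differ from expected distribution
df = k - 1 = 2
χ² = Σ(O - E)²/E
   = (76 - 72.0)²/72.0 + (77 - 82.7)²/82.7 + (24 - 22.3)²/22.3
   = 0.222 + 0.393 + 0.130
   = 0.74
p-value = 0.6891

Since p-value > α = 0.05, we fail to reject H₀.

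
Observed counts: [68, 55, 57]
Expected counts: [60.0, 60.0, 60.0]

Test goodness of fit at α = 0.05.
Chi-square goodness of fit test:
H₀: observed counts match expected distribution
H₁: observed counts differ from expected distribution
df = k - 1 = 2
χ² = Σ(O - E)²/E
   = (68 - 60.0)²/60.0 + (55 - 60.0)²/60.0 + (57 - 60.0)²/60.0
   = 1.067 + 0.417 + 0.150
   = 1.63
p-value = 0.4419

Since p-value > α = 0.05, we fail to reject H₀.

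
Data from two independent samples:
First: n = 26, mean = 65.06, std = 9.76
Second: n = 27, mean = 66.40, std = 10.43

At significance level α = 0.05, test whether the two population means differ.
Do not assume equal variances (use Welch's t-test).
Welch's two-sample t-test:
H₀: μ₁ = μ₂
H₁: μ₁ ≠ μ₂
s₁²/n₁ = 9.76²/26 = 3.6638,  s₂²/n₂ = 10.43²/27 = 4.0291
SE = √(s₁²/n₁ + s₂²/n₂) = √(3.6638 + 4.0291) = 2.7736
df (Welch-Satterthwaite) = (s₁²/n₁ + s₂²/n₂)² / [(s₁²/n₁)²/(n₁-1) + (s₂²/n₂)²/(n₂-1)] ≈ 50.96
t = (x̄₁ - x̄₂) / SE = (65.06 - 66.40) / 2.7736 = -1.34 / 2.7736 = -0.483
p-value = 0.6311

Since p-value > α = 0.05, we fail to reject H₀.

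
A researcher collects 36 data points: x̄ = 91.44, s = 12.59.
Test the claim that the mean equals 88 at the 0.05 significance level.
One-sample t-test:
H₀: μ = 88
H₁: μ ≠ 88
df = n - 1 = 35
t = (x̄ - μ₀) / (s/√n) = (91.44 - 88) / (12.59/√36) = 1.639
p-value = 0.1101

Since p-value > α = 0.05, we fail to reject H₀.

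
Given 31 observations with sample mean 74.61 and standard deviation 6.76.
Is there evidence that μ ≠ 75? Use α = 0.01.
One-sample t-test:
H₀: μ = 75
H₁: μ ≠ 75
df = n - 1 = 30
t = (x̄ - μ₀) / (s/√n) = (74.61 - 75) / (6.76/√31) = -0.321
p-value = 0.7503

Since p-value > α = 0.01, we fail to reject H₀.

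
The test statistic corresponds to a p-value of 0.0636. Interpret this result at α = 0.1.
Since p = 0.0636 < α = 0.1, reject H₀.
There is sufficient evidence to reject the null hypothesis; the result is statistically significant at the 0.1 level.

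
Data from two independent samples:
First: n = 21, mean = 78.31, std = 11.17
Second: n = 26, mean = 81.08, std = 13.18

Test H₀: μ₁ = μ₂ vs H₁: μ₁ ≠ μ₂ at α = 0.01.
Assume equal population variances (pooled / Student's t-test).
Student's two-sample t-test (equal variances):
H₀: μ₁ = μ₂
H₁: μ₁ ≠ μ₂
df = n₁ + n₂ - 2 = 45
Pooled variance s_p² = [(n₁-1)s₁² + (n₂-1)s₂²] / (n₁ + n₂ - 2) = [(20)(11.17²) + (25)(13.18²)] / 45 = 151.9597
SE = √(s_p²(1/n₁ + 1/n₂)) = √(151.9597 × (1/21 + 1/26)) = 3.6167
t = (x̄₁ - x̄₂) / SE = (78.31 - 81.08) / 3.6167 = -2.77 / 3.6167 = -0.766
p-value = 0.4477

Since p-value > α = 0.01, we fail to reject H₀.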